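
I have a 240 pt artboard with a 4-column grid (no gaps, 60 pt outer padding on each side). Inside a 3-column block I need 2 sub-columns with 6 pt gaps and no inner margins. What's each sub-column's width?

Inside the margins: 240 − 120 = 120 pt.
4c = 120 → c = 30 pt.
With no gaps, 3 columns span 3·30 = 90 pt.
Subtracting 1 gap of 6 leaves 84 for 2 columns, so d = 42 pt.

42 pt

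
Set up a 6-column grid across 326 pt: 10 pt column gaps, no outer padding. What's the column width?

46 pt

326 − 5·10 = 276; ÷6 gives c = 46 pt.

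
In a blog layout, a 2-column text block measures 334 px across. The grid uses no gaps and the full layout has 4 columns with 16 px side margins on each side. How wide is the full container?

700 px

With no gaps, each column is 334/2 = 167 px.
Summing: 32 + 668 = 700 px.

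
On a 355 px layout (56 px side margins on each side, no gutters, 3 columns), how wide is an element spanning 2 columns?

162 px

Take off 112 px of margins, leaving 243 px.
3c = 243 → c = 81 px.
2-column span = 2·81 = 162 px.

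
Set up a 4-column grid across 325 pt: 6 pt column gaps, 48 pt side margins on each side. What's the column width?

Content width = 325 − 2·48 = 229 pt.
4c + 3·6 = 229 → 4c = 211 → c = 52.75 pt.

52.75 pt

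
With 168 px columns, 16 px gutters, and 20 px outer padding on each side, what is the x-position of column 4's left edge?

Before column 4: the margin + 3 columns + 3 gutters.
Offset = 20 + 3·(168 + 16) = 20 + 552 = 572 px.

572 px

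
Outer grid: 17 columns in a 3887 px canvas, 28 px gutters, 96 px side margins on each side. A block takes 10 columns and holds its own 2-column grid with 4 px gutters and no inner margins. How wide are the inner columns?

1079 px

Inside the margins: 3887 − 192 = 3695 px.
Subtracting 16 gutters of 28 leaves 3247 for 17 columns, so c = 191 px.
Span of 10: 10·191 + 9·28 = 1910 + 252 = 2162 px.
2162 − 1·4 = 2158; ÷2 gives d = 1079 px.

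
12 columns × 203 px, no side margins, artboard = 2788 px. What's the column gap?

12 columns take 12·203 = 2436 px; remaining 352 splits into 11 column gaps.
g = 352 / 11 = 32 px.

32 px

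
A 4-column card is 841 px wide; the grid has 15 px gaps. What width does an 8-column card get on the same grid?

1697 px

4 columns + 3 gaps: 4c + 3·15 = 841.
4c = 841 − 45 = 796, so c = 199 px.
8 columns plus 7 gaps: 1592 + 105 = 1697 px.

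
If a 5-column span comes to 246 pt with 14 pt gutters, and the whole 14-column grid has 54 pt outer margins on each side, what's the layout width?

Subtracting 4 gutters of 14 leaves 190 for 5 columns, so c = 38 pt.
Adding margins, columns and gutters: 108 + 532 + 182 = 822 pt.

822 pt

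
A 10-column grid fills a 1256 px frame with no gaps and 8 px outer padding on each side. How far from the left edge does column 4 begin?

380 px

Content = 1256 − 2·8 = 1240 px.
10c = 1240 → c = 124 px.
Each column+gutter stride is 124 px; 3 of them past the 8 px margin is 8 + 372 = 380 px.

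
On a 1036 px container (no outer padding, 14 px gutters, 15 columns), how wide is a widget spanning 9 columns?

616 px

15 columns + 14 gutters: 15c + 14·14 = 1036.
15c = 1036 − 196 = 840, so c = 56 px.
9-column span = 9·56 + 8·14 = 616 px.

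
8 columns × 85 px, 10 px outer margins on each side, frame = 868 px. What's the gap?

24 px

Inside the margins: 868 − 20 = 848 px.
Columns use 680 px, leaving 168 px across 7 gaps = 24 px each.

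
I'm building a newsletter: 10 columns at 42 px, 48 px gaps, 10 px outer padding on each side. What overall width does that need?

Total width: 2·10 + 10·42 + 9·48 = 872 px.

872 px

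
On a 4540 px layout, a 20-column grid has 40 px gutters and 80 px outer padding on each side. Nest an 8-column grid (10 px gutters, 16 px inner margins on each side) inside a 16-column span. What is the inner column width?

Take off 160 px of margins, leaving 4380 px.
20 columns + 19 gutters: 20c + 19·40 = 4380.
20c = 4380 − 760 = 3620, so c = 181 px.
Span of 16: 16·181 + 15·40 = 2896 + 600 = 3496 px.
Inner content = 3496 − 2·16 = 3464 px.
Subtracting 7 gutters of 10 leaves 3394 for 8 columns, so d = 424.25 px.

424.25 px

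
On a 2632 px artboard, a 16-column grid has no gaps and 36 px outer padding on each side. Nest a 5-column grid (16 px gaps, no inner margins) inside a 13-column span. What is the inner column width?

403.2 px

Outer content = 2632 − 2·36 = 2560 px.
With no gaps, each column is 2560/16 = 160 px.
13-column span = 13·160 = 2080 px.
Subtracting 4 gaps of 16 leaves 2016 for 5 columns, so d = 403.2 px.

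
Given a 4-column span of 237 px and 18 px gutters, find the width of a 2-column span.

Subtracting 3 gutters of 18 leaves 183 for 4 columns, so c = 45.75 px.
2-column span = 2·45.75 + 1·18 = 109.5 px.

109.5 px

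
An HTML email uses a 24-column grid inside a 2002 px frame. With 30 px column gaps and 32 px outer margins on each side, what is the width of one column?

Inside the margins: 2002 − 64 = 1938 px.
1938 − 23·30 = 1248; ÷24 gives c = 52 px.

52 px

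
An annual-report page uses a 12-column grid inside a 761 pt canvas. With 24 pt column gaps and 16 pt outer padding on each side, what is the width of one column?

38.75 pt

Content width = 761 − 2·16 = 729 pt.
12c + 11·24 = 729 → 12c = 465 → c = 38.75 pt.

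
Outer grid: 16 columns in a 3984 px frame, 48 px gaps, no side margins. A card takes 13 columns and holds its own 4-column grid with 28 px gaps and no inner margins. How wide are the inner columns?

Subtracting 15 gaps of 48 leaves 3264 for 16 columns, so c = 204 px.
Span of 13: 13·204 + 12·48 = 2652 + 576 = 3228 px.
4 columns + 3 gaps: 4d + 3·28 = 3228.
4d = 3228 − 84 = 3144, so d = 786 px.

786 px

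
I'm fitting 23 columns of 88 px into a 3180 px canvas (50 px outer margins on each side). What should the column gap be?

Take off 100 px of margins, leaving 3080 px.
23 columns take 23·88 = 2024 px; remaining 1056 splits into 22 column gaps.
g = 1056 / 22 = 48 px.

48 px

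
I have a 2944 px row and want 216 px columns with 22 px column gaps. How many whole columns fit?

12 columns

k columns need k·216 + (k−1)·22 = k·238 − 22.
k·238 − 22 ≤ 2944 → k ≤ 2966 / 238 ≈ 12.46, so k = 12.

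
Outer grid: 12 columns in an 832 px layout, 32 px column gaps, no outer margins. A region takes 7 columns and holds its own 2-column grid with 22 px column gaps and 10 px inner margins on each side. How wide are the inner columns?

12c + 11·32 = 832 → 12c = 480 → c = 40 px.
7 columns plus 6 column gaps: 280 + 192 = 472 px.
Inner content = 472 − 2·10 = 452 px.
Subtracting 1 column gap of 22 leaves 430 for 2 columns, so d = 215 px.

215 px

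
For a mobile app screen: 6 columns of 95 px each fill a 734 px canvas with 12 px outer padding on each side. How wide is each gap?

28 px

Inside the margins: 734 − 24 = 710 px.
6 columns take 6·95 = 570 px; remaining 140 splits into 5 gaps.
g = 140 / 5 = 28 px.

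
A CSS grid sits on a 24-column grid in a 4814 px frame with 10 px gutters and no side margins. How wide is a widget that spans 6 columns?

1196 px

24c + 23·10 = 4814 → 24c = 4584 → c = 191 px.
6 columns plus 5 gutters: 1146 + 50 = 1196 px.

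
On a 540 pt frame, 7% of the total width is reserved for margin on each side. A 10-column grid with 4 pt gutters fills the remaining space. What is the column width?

42.84 pt

Margins: 7% × 540 = 37.8 pt each, so content = 540 − 75.6 = 464.4 pt.
Subtracting 9 gutters of 4 leaves 428.4 for 10 columns, so c = 42.84 pt.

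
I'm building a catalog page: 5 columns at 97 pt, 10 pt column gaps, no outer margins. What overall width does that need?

Canvas = 5·97 + 4·10 = 485 + 40 = 525 pt.

525 pt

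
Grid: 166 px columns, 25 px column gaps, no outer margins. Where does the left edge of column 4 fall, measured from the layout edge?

No margin, so column 4 starts at 3·(column + gutter) = 3·191 = 573 px.

573 px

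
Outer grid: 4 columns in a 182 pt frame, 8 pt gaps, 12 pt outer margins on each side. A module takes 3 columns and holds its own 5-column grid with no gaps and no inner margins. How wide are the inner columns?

23.3 pt

Subtract both margins: 182 − 2·12 = 158 pt.
158 − 3·8 = 134; ÷4 gives c = 33.5 pt.
3-column span = 3·33.5 + 2·8 = 116.5 pt.
5d = 116.5 → d = 23.3 pt.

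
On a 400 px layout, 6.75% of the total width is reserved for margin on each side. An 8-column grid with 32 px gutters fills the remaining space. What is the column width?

Margins: 6.75% × 400 = 27 px each, so content = 400 − 54 = 346 px.
346 − 7·32 = 122; ÷8 gives c = 15.25 px.

15.25 px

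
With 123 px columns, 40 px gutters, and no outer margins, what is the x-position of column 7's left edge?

No margin, so column 7 starts at 6·(column + gutter) = 6·163 = 978 px.

978 px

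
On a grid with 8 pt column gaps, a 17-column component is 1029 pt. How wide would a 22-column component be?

1334 pt

Subtracting 16 column gaps of 8 leaves 901 for 17 columns, so c = 53 pt.
Span of 22: 22·53 + 21·8 = 1166 + 168 = 1334 pt.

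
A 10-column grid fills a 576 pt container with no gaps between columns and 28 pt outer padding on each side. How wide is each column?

52 pt

Content width = 576 − 2·28 = 520 pt.
10c = 520 → c = 52 pt.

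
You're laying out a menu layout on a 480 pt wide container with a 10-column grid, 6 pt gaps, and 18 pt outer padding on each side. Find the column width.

39 pt

Subtract both margins: 480 − 2·18 = 444 pt.
444 − 9·6 = 390; ÷10 gives c = 39 pt.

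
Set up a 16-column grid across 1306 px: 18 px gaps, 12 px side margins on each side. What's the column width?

Inside the margins: 1306 − 24 = 1282 px.
16c + 15·18 = 1282 → 16c = 1012 → c = 63.25 px.

63.25 px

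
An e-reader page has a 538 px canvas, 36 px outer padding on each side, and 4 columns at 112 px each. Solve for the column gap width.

Inside the margins: 538 − 72 = 466 px.
4·112 + 3g = 466 → 3g = 18 → g = 6 px.

6 px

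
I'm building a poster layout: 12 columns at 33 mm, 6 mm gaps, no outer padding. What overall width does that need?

Layout = 12·33 + 11·6 = 396 + 66 = 462 mm.

462 mm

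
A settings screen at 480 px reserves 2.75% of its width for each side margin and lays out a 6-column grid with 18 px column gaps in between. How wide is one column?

60.6 px

Margins: 2.75% × 480 = 13.2 px each, so content = 480 − 26.4 = 453.6 px.
6c + 5·18 = 453.6 → 6c = 363.6 → c = 60.6 px.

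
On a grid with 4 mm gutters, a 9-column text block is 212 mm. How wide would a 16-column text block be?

9 columns + 8 gutters: 9c + 8·4 = 212.
9c = 212 − 32 = 180, so c = 20 mm.
16-column span = 16·20 + 15·4 = 380 mm.

380 mm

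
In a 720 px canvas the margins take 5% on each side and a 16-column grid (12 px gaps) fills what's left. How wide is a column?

720 × (1 − 2·5%) = 720 × 90% = 648 px for the columns.
Subtracting 15 gaps of 12 leaves 468 for 16 columns, so c = 29.25 px.

29.25 px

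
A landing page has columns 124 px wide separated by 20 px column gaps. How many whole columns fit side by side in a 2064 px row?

Each extra column adds 124 + 20 = 144 px.
(2064 + 20) / 144 = 14.47, so 14 columns fit.

14 columns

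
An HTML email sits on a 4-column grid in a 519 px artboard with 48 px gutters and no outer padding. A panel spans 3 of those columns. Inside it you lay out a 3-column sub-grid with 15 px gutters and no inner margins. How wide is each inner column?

Subtracting 3 gutters of 48 leaves 375 for 4 columns, so c = 93.75 px.
Span of 3: 3·93.75 + 2·48 = 281.25 + 96 = 377.25 px.
3d + 2·15 = 377.25 → 3d = 347.25 → d = 115.75 px.

115.75 px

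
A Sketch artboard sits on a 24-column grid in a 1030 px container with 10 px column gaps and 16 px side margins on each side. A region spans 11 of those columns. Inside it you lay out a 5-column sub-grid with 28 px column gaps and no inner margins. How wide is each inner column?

Take off 32 px of margins, leaving 998 px.
24c + 23·10 = 998 → 24c = 768 → c = 32 px.
11-column span = 11·32 + 10·10 = 452 px.
452 − 4·28 = 340; ÷5 gives d = 68 px.

68 px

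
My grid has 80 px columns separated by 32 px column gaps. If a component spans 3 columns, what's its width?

3 columns plus 2 column gaps: 240 + 64 = 304 px.

304 px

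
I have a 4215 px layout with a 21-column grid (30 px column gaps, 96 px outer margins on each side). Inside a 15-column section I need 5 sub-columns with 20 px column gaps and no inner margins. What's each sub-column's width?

Take off 192 px of margins, leaving 4023 px.
21c + 20·30 = 4023 → 21c = 3423 → c = 163 px.
Span of 15: 15·163 + 14·30 = 2445 + 420 = 2865 px.
5d + 4·20 = 2865 → 5d = 2785 → d = 557 px.

557 px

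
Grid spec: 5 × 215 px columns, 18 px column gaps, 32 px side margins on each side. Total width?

1211 px

Container = 2·32 + 5·215 + 4·18 = 64 + 1075 + 72 = 1211 px.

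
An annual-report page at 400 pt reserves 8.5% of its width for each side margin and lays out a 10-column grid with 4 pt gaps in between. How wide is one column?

29.6 pt

Each margin = 8.5% of 400 = 34 pt; content = 400 − 2·34 = 332 pt.
332 − 9·4 = 296; ÷10 gives c = 29.6 pt.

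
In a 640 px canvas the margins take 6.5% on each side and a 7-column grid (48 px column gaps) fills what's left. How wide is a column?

640 × (1 − 2·6.5%) = 640 × 87% = 556.8 px for the columns.
556.8 − 6·48 = 268.8; ÷7 gives c = 38.4 px.

38.4 px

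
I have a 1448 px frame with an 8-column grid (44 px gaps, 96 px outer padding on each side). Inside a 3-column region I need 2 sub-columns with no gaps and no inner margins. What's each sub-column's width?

221.75 px

Outer content = 1448 − 2·96 = 1256 px.
8c + 7·44 = 1256 → 8c = 948 → c = 118.5 px.
Span of 3: 3·118.5 + 2·44 = 355.5 + 88 = 443.5 px.
2d = 443.5 → d = 221.75 px.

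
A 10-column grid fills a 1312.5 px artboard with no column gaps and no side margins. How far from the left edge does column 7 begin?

787.5 px

10c = 1312.5 → c = 131.25 px.
No margin, so column 7 starts at 6·(column + gutter) = 6·131.25 = 787.5 px.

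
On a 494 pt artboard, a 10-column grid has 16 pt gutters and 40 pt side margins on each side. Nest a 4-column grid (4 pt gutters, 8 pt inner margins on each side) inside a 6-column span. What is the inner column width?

Inside the margins: 494 − 80 = 414 pt.
10 columns + 9 gutters: 10c + 9·16 = 414.
10c = 414 − 144 = 270, so c = 27 pt.
6-column span = 6·27 + 5·16 = 242 pt.
Inner content = 242 − 2·8 = 226 pt.
226 − 3·4 = 214; ÷4 gives d = 53.5 pt.

53.5 pt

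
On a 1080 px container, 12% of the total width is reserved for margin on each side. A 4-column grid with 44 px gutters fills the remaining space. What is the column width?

172.2 px

Each margin = 12% of 1080 = 129.6 px; content = 1080 − 2·129.6 = 820.8 px.
4c + 3·44 = 820.8 → 4c = 688.8 → c = 172.2 px.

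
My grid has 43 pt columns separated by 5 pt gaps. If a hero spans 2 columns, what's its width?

91 pt

Span of 2: 2·43 + 1·5 = 86 + 5 = 91 pt.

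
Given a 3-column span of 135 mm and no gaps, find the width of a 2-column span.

135 / 3 = 45 mm per column.
2-column span = 2·45 = 90 mm.

90 mm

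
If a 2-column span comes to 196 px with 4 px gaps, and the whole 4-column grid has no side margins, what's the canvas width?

396 px

Subtracting 1 gap of 4 leaves 192 for 2 columns, so c = 96 px.
Summing: 384 + 12 = 396 px.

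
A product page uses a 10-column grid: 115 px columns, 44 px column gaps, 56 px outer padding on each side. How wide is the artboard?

Total width: 2·56 + 10·115 + 9·44 = 1658 px.

1658 px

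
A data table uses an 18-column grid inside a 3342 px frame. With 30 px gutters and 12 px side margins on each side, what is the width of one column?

156 px

Subtract both margins: 3342 − 2·12 = 3318 px.
3318 − 17·30 = 2808; ÷18 gives c = 156 px.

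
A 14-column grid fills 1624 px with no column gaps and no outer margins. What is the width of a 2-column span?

232 px

1624 / 14 = 116 px per column.
2-column span = 2·116 = 232 px.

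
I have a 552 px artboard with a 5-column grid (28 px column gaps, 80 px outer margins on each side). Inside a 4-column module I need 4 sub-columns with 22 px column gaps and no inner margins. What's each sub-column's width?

Subtract both margins: 552 − 2·80 = 392 px.
392 − 4·28 = 280; ÷5 gives c = 56 px.
Span of 4: 4·56 + 3·28 = 224 + 84 = 308 px.
4d + 3·22 = 308 → 4d = 242 → d = 60.5 px.

60.5 px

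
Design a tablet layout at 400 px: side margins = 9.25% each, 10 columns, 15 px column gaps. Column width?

Each margin = 9.25% of 400 = 37 px; content = 400 − 2·37 = 326 px.
Subtracting 9 column gaps of 15 leaves 191 for 10 columns, so c = 19.1 px.

19.1 px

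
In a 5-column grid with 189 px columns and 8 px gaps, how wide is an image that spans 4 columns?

780 px

4 columns plus 3 gaps: 756 + 24 = 780 px.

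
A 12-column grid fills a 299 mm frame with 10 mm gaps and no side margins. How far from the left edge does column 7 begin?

12 columns + 11 gaps: 12c + 11·10 = 299.
12c = 299 − 110 = 189, so c = 15.75 mm.
Before column 7: 6 columns + 6 gaps.
Offset = 6·(15.75 + 10) = 6·25.75 = 154.5 mm.

154.5 mm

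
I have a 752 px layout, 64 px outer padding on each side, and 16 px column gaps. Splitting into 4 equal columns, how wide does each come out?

144 px

Take off 128 px of margins, leaving 624 px.
4c + 3·16 = 624 → 4c = 576 → c = 144 px.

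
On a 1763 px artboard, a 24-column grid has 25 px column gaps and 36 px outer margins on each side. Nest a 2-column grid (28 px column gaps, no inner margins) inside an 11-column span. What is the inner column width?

Inside the margins: 1763 − 72 = 1691 px.
1691 − 23·25 = 1116; ÷24 gives c = 46.5 px.
11-column span = 11·46.5 + 10·25 = 761.5 px.
2d + 1·28 = 761.5 → 2d = 733.5 → d = 366.75 px.

366.75 px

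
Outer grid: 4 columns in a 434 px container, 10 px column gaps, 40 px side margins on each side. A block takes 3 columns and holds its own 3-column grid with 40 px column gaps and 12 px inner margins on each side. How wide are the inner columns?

Inside the margins: 434 − 80 = 354 px.
354 − 3·10 = 324; ÷4 gives c = 81 px.
Span of 3: 3·81 + 2·10 = 243 + 20 = 263 px.
Inner content = 263 − 2·12 = 239 px.
3 columns + 2 column gaps: 3d + 2·40 = 239.
3d = 239 − 80 = 159, so d = 53 px.

53 px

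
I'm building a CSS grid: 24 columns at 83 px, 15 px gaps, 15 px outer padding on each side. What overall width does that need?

2367 px

Total width: 2·15 + 24·83 + 23·15 = 2367 px.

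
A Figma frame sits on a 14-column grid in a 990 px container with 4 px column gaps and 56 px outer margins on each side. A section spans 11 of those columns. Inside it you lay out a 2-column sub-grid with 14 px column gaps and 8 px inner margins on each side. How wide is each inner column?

329.5 px

Inside the margins: 990 − 112 = 878 px.
878 − 13·4 = 826; ÷14 gives c = 59 px.
Span of 11: 11·59 + 10·4 = 649 + 40 = 689 px.
Inner content = 689 − 2·8 = 673 px.
2 columns + 1 column gap: 2d + 1·14 = 673.
2d = 673 − 14 = 659, so d = 329.5 px.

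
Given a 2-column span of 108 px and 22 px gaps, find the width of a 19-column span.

1213 px

Subtracting 1 gap of 22 leaves 86 for 2 columns, so c = 43 px.
Span of 19: 19·43 + 18·22 = 817 + 396 = 1213 px.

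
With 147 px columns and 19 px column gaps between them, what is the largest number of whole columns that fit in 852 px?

k columns need k·147 + (k−1)·19 = k·166 − 19.
k·166 − 19 ≤ 852 → k ≤ 871 / 166 ≈ 5.25, so k = 5.

5 columns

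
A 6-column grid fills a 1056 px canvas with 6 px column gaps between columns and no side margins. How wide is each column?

171 px

6 columns + 5 column gaps: 6c + 5·6 = 1056.
6c = 1056 − 30 = 1026, so c = 171 px.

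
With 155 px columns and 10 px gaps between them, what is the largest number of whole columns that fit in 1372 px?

k columns need k·155 + (k−1)·10 = k·165 − 10.
k·165 − 10 ≤ 1372 → k ≤ 1382 / 165 ≈ 8.38, so k = 8.

8 columns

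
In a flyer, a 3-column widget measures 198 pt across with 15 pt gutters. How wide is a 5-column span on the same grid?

3 columns + 2 gutters: 3c + 2·15 = 198.
3c = 198 − 30 = 168, so c = 56 pt.
5 columns plus 4 gutters: 280 + 60 = 340 pt.

340 pt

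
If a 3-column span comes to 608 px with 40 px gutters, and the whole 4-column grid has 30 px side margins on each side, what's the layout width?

3c + 2·40 = 608 → 3c = 528 → c = 176 px.
Adding margins, columns and gutters: 60 + 704 + 120 = 884 px.

884 px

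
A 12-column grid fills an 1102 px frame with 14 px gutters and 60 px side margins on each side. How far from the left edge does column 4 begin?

309 px

Inside the margins: 1102 − 120 = 982 px.
982 − 11·14 = 828; ÷12 gives c = 69 px.
Column 4 starts at margin + 3·(column + gutter) = 60 + 3·83 = 309 px.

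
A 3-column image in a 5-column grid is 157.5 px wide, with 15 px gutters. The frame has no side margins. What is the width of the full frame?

3c + 2·15 = 157.5 → 3c = 127.5 → c = 42.5 px.
Summing: 212.5 + 60 = 272.5 px.

272.5 px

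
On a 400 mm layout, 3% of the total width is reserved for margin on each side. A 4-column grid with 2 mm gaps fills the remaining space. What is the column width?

Each margin = 3% of 400 = 12 mm; content = 400 − 2·12 = 376 mm.
4 columns + 3 gaps: 4c + 3·2 = 376.
4c = 376 − 6 = 370, so c = 92.5 mm.

92.5 mm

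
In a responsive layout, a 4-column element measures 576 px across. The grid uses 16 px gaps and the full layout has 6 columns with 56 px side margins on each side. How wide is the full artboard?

984 px

4c + 3·16 = 576 → 4c = 528 → c = 132 px.
Artboard = 2·56 + 6·132 + 5·16 = 112 + 792 + 80 = 984 px.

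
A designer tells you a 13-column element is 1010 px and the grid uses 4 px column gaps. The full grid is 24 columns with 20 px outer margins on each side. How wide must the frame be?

1908 px

Subtracting 12 column gaps of 4 leaves 962 for 13 columns, so c = 74 px.
Adding margins, columns and gutters: 40 + 1776 + 92 = 1908 px.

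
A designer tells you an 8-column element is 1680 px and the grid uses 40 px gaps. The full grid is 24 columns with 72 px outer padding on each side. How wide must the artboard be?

1680 − 7·40 = 1400; ÷8 gives c = 175 px.
Adding margins, columns and gutters: 144 + 4200 + 920 = 5264 px.

5264 px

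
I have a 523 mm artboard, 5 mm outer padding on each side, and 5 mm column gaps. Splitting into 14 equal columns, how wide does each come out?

Take off 10 mm of margins, leaving 513 mm.
14 columns + 13 column gaps: 14c + 13·5 = 513.
14c = 513 − 65 = 448, so c = 32 mm.

32 mm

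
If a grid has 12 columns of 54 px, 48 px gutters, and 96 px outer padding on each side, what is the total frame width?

Adding margins, columns and gutters: 192 + 648 + 528 = 1368 px.

1368 px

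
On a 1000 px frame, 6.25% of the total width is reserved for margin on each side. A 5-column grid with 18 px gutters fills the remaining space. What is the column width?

160.6 px

Margins: 6.25% × 1000 = 62.5 px each, so content = 1000 − 125 = 875 px.
Subtracting 4 gutters of 18 leaves 803 for 5 columns, so c = 160.6 px.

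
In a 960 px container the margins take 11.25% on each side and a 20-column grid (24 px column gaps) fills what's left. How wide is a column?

Each margin = 11.25% of 960 = 108 px; content = 960 − 2·108 = 744 px.
20 columns + 19 column gaps: 20c + 19·24 = 744.
20c = 744 − 456 = 288, so c = 14.4 px.

14.4 px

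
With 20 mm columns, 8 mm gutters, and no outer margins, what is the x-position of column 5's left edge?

Before column 5: 4 columns + 4 gutters.
Offset = 4·(20 + 8) = 4·28 = 112 mm.

112 mm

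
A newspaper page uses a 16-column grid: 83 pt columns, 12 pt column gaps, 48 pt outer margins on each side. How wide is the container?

Total width: 2·48 + 16·83 + 15·12 = 1604 pt.

1604 pt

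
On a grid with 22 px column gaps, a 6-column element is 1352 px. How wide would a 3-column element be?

665 px

6c + 5·22 = 1352 → 6c = 1242 → c = 207 px.
Span of 3: 3·207 + 2·22 = 621 + 44 = 665 px.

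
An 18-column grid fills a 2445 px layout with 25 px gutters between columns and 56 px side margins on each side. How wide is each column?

Inside the margins: 2445 − 112 = 2333 px.
2333 − 17·25 = 1908; ÷18 gives c = 106 px.

106 px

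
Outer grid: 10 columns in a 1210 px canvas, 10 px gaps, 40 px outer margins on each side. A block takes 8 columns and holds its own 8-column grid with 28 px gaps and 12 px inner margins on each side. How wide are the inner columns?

Take off 80 px of margins, leaving 1130 px.
10 columns + 9 gaps: 10c + 9·10 = 1130.
10c = 1130 − 90 = 1040, so c = 104 px.
8-column span = 8·104 + 7·10 = 902 px.
Inner content = 902 − 2·12 = 878 px.
Subtracting 7 gaps of 28 leaves 682 for 8 columns, so d = 85.25 px.

85.25 px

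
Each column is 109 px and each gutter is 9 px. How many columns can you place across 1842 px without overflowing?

15 columns

Each extra column adds 109 + 9 = 118 px.
(1842 + 9) / 118 = 15.69, so 15 columns fit.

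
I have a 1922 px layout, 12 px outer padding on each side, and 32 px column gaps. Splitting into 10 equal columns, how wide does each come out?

Subtract both margins: 1922 − 2·12 = 1898 px.
10c + 9·32 = 1898 → 10c = 1610 → c = 161 px.

161 px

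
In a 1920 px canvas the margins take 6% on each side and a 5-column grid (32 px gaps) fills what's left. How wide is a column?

Each margin = 6% of 1920 = 115.2 px; content = 1920 − 2·115.2 = 1689.6 px.
Subtracting 4 gaps of 32 leaves 1561.6 for 5 columns, so c = 312.32 px.

312.32 px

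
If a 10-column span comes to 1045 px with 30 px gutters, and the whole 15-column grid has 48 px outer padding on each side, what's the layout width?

1678.5 px

10c + 9·30 = 1045 → 10c = 775 → c = 77.5 px.
Layout = 2·48 + 15·77.5 + 14·30 = 96 + 1162.5 + 420 = 1678.5 px.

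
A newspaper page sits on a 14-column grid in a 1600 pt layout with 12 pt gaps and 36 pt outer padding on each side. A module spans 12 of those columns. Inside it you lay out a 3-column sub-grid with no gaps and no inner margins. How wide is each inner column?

436 pt

Inside the margins: 1600 − 72 = 1528 pt.
14 columns + 13 gaps: 14c + 13·12 = 1528.
14c = 1528 − 156 = 1372, so c = 98 pt.
Span of 12: 12·98 + 11·12 = 1176 + 132 = 1308 pt.
With no gaps, each column is 1308/3 = 436 pt.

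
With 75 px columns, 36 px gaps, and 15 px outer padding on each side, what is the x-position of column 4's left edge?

348 px

Each column+gutter stride is 111 px; 3 of them past the 15 px margin is 15 + 333 = 348 px.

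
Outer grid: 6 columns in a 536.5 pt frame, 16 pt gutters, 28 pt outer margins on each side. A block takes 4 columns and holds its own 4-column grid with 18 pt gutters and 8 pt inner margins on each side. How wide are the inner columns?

61.25 pt

Subtract both margins: 536.5 − 2·28 = 480.5 pt.
6 columns + 5 gutters: 6c + 5·16 = 480.5.
6c = 480.5 − 80 = 400.5, so c = 66.75 pt.
Span of 4: 4·66.75 + 3·16 = 267 + 48 = 315 pt.
Inner content = 315 − 2·8 = 299 pt.
299 − 3·18 = 245; ÷4 gives d = 61.25 pt.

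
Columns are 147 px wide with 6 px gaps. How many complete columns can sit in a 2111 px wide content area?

13 columns

Each extra column adds 147 + 6 = 153 px.
(2111 + 6) / 153 = 13.84, so 13 columns fit.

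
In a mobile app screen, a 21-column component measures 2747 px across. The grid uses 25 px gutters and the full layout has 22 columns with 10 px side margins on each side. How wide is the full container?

2747 − 20·25 = 2247; ÷21 gives c = 107 px.
Total width: 2·10 + 22·107 + 21·25 = 2899 px.

2899 px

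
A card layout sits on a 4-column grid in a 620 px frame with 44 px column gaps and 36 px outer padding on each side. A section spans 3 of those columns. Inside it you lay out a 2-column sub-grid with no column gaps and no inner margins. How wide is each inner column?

200 px

Outer content = 620 − 2·36 = 548 px.
Subtracting 3 column gaps of 44 leaves 416 for 4 columns, so c = 104 px.
Span of 3: 3·104 + 2·44 = 312 + 88 = 400 px.
400 / 2 = 200 px per column.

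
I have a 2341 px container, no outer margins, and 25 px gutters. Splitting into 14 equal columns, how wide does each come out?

144 px

2341 − 13·25 = 2016; ÷14 gives c = 144 px.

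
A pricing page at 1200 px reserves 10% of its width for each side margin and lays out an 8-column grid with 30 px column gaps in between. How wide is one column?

Margins: 10% × 1200 = 120 px each, so content = 1200 − 240 = 960 px.
8c + 7·30 = 960 → 8c = 750 → c = 93.75 px.

93.75 px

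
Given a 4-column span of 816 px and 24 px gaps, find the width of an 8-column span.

1656 px

Subtracting 3 gaps of 24 leaves 744 for 4 columns, so c = 186 px.
8-column span = 8·186 + 7·24 = 1656 px.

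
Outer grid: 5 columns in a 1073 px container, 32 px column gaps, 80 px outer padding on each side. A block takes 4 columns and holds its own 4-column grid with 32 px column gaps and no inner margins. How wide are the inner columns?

157 px

Subtract both margins: 1073 − 2·80 = 913 px.
Subtracting 4 column gaps of 32 leaves 785 for 5 columns, so c = 157 px.
4 columns plus 3 column gaps: 628 + 96 = 724 px.
4d + 3·32 = 724 → 4d = 628 → d = 157 px.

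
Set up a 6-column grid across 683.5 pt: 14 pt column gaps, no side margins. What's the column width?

683.5 − 5·14 = 613.5; ÷6 gives c = 102.25 pt.

102.25 pt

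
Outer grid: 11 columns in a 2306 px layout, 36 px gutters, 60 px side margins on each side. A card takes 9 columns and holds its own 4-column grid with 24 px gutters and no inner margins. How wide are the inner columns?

Outer content = 2306 − 2·60 = 2186 px.
11 columns + 10 gutters: 11c + 10·36 = 2186.
11c = 2186 − 360 = 1826, so c = 166 px.
9-column span = 9·166 + 8·36 = 1782 px.
Subtracting 3 gutters of 24 leaves 1710 for 4 columns, so d = 427.5 px.

427.5 px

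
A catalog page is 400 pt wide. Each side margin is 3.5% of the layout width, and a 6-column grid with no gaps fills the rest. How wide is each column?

62 pt

Each margin = 3.5% of 400 = 14 pt; content = 400 − 2·14 = 372 pt.
372 / 6 = 62 pt per column.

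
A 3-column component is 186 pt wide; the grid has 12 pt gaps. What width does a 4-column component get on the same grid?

252 pt

186 − 2·12 = 162; ÷3 gives c = 54 pt.
Span of 4: 4·54 + 3·12 = 216 + 36 = 252 pt.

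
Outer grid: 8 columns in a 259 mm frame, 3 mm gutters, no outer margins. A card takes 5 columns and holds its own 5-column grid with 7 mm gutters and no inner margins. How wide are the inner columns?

259 − 7·3 = 238; ÷8 gives c = 29.75 mm.
Span of 5: 5·29.75 + 4·3 = 148.75 + 12 = 160.75 mm.
Subtracting 4 gutters of 7 leaves 132.75 for 5 columns, so d = 26.55 mm.

26.55 mm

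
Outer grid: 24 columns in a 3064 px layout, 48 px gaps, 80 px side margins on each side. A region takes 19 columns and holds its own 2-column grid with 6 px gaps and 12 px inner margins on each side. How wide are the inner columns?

Subtract both margins: 3064 − 2·80 = 2904 px.
2904 − 23·48 = 1800; ÷24 gives c = 75 px.
19 columns plus 18 gaps: 1425 + 864 = 2289 px.
Inner content = 2289 − 2·12 = 2265 px.
2 columns + 1 gap: 2d + 1·6 = 2265.
2d = 2265 − 6 = 2259, so d = 1129.5 px.

1129.5 px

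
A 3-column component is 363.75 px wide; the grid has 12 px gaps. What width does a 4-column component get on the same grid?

489 px

3 columns + 2 gaps: 3c + 2·12 = 363.75.
3c = 363.75 − 24 = 339.75, so c = 113.25 px.
Span of 4: 4·113.25 + 3·12 = 453 + 36 = 489 px.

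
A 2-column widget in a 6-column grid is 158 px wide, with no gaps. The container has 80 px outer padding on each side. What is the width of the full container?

634 px

158 / 2 = 79 px per column.
Container = 2·80 + 6·79 = 160 + 474 = 634 px.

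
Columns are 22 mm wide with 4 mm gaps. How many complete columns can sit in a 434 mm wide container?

Each extra column adds 22 + 4 = 26 mm.
(434 + 4) / 26 = 16.85, so 16 columns fit.

16 columns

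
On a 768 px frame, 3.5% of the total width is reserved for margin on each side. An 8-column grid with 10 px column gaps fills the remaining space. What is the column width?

768 × (1 − 2·3.5%) = 768 × 93% = 714.24 px for the columns.
714.24 − 7·10 = 644.24; ÷8 gives c = 80.53 px.

80.53 px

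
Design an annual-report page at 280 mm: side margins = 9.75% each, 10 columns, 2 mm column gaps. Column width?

Margins: 9.75% × 280 = 27.3 mm each, so content = 280 − 54.6 = 225.4 mm.
225.4 − 9·2 = 207.4; ÷10 gives c = 20.74 mm.

20.74 mm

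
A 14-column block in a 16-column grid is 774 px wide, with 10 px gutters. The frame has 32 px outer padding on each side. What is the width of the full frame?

14c + 13·10 = 774 → 14c = 644 → c = 46 px.
Frame = 2·32 + 16·46 + 15·10 = 64 + 736 + 150 = 950 px.

950 px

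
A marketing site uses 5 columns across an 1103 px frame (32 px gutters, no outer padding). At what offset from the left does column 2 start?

227 px

5 columns + 4 gutters: 5c + 4·32 = 1103.
5c = 1103 − 128 = 975, so c = 195 px.
No margin, so column 2 starts at 1·(column + gutter) = 1·227 = 227 px.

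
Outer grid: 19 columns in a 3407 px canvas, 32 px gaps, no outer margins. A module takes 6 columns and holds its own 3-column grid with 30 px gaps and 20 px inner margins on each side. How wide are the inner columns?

318 px

Subtracting 18 gaps of 32 leaves 2831 for 19 columns, so c = 149 px.
6-column span = 6·149 + 5·32 = 1054 px.
Inner content = 1054 − 2·20 = 1014 px.
Subtracting 2 gaps of 30 leaves 954 for 3 columns, so d = 318 px.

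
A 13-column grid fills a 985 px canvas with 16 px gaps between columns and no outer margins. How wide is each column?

61 px

Subtracting 12 gaps of 16 leaves 793 for 13 columns, so c = 61 px.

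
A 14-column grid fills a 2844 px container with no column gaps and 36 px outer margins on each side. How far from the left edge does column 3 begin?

Inside the margins: 2844 − 72 = 2772 px.
With no column gaps, each column is 2772/14 = 198 px.
Column 3 starts at margin + 2·(column + gutter) = 36 + 2·198 = 432 px.

432 px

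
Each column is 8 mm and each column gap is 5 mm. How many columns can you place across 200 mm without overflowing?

Each extra column adds 8 + 5 = 13 mm.
(200 + 5) / 13 = 15.77, so 15 columns fit.

15 columns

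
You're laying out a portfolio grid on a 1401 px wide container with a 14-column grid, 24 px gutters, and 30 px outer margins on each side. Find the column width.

73.5 px

Inside the margins: 1401 − 60 = 1341 px.
1341 − 13·24 = 1029; ÷14 gives c = 73.5 px.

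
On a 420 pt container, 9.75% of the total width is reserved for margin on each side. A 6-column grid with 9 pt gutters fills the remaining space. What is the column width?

48.85 pt

420 × (1 − 2·9.75%) = 420 × 80.5% = 338.1 pt for the columns.
6 columns + 5 gutters: 6c + 5·9 = 338.1.
6c = 338.1 − 45 = 293.1, so c = 48.85 pt.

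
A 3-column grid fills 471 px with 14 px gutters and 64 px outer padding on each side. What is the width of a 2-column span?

224 px

Inside the margins: 471 − 128 = 343 px.
3c + 2·14 = 343 → 3c = 315 → c = 105 px.
Span of 2: 2·105 + 1·14 = 210 + 14 = 224 px.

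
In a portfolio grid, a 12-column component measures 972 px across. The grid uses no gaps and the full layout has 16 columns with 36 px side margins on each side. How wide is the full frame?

1368 px

12c = 972 → c = 81 px.
Summing: 72 + 1296 = 1368 px.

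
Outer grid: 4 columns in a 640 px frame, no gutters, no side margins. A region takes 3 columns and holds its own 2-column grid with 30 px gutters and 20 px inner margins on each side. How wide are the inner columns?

4c = 640 → c = 160 px.
With no gutters, 3 columns span 3·160 = 480 px.
Inner content = 480 − 2·20 = 440 px.
2d + 1·30 = 440 → 2d = 410 → d = 205 px.

205 px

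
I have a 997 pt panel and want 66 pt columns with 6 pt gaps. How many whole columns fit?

13 columns

k columns need k·66 + (k−1)·6 = k·72 − 6.
k·72 − 6 ≤ 997 → k ≤ 1003 / 72 ≈ 13.93, so k = 13.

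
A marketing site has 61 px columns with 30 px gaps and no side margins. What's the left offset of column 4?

273 px

Before column 4: 3 columns + 3 gaps.
Offset = 3·(61 + 30) = 3·91 = 273 px.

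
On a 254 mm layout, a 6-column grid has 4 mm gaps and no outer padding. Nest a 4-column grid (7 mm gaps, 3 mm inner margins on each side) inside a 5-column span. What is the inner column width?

Subtracting 5 gaps of 4 leaves 234 for 6 columns, so c = 39 mm.
5-column span = 5·39 + 4·4 = 211 mm.
Inner content = 211 − 2·3 = 205 mm.
Subtracting 3 gaps of 7 leaves 184 for 4 columns, so d = 46 mm.

46 mm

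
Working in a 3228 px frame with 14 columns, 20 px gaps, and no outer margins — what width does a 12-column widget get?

2764 px

14c + 13·20 = 3228 → 14c = 2968 → c = 212 px.
12 columns plus 11 gaps: 2544 + 220 = 2764 px.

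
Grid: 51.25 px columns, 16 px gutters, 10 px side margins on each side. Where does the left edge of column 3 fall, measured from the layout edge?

Before column 3: the margin + 2 columns + 2 gutters.
Offset = 10 + 2·(51.25 + 16) = 10 + 134.5 = 144.5 px.

144.5 px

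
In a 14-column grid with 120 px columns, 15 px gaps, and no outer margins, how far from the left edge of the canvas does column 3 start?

270 px

No margin, so column 3 starts at 2·(column + gutter) = 2·135 = 270 px.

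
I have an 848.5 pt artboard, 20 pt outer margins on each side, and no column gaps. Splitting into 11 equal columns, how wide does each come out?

73.5 pt

Content width = 848.5 − 2·20 = 808.5 pt.
With no column gaps, each column is 808.5/11 = 73.5 pt.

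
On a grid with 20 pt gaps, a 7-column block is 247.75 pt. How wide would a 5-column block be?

171.25 pt

7c + 6·20 = 247.75 → 7c = 127.75 → c = 18.25 pt.
Span of 5: 5·18.25 + 4·20 = 91.25 + 80 = 171.25 pt.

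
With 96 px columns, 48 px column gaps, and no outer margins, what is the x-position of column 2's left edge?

Before column 2: 1 column + 1 column gap.
Offset = 1·(96 + 48) = 1·144 = 144 px.

144 px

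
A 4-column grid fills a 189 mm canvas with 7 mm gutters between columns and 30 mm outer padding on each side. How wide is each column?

Subtract both margins: 189 − 2·30 = 129 mm.
129 − 3·7 = 108; ÷4 gives c = 27 mm.

27 mm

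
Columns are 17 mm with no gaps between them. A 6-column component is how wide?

102 mm

6-column span = 6·17 = 102 mm.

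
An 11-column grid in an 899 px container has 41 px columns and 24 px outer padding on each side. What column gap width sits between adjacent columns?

Inside the margins: 899 − 48 = 851 px.
Columns use 451 px, leaving 400 px across 10 column gaps = 40 px each.

40 px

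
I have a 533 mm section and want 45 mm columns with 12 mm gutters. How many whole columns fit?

9 columns

9 columns: 9·45 + 8·12 = 501 mm ≤ 533.
10 columns: 558 mm > 533. So 9.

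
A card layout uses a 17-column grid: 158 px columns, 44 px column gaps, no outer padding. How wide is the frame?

3390 px

Total width: 17·158 + 16·44 = 3390 px.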